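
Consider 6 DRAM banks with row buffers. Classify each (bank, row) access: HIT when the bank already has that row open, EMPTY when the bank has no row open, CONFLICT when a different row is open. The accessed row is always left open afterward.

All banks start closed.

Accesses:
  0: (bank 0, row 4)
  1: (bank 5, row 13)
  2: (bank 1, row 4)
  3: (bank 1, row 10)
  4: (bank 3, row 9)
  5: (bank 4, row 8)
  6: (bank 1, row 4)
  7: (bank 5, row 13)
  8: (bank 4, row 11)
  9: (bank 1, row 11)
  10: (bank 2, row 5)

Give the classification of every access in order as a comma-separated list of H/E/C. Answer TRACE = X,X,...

#0 (0,4) E
#1 (5,13) E
#2 (1,4) E
#3 (1,10) C  (was 4)
#4 (3,9) E
#5 (4,8) E
#6 (1,4) C  (was 10)
#7 (5,13) H  (was 13)
#8 (4,11) C  (was 8)
#9 (1,11) C  (was 4)
#10 (2,5) E

TRACE = E,E,E,C,E,E,C,H,C,C,E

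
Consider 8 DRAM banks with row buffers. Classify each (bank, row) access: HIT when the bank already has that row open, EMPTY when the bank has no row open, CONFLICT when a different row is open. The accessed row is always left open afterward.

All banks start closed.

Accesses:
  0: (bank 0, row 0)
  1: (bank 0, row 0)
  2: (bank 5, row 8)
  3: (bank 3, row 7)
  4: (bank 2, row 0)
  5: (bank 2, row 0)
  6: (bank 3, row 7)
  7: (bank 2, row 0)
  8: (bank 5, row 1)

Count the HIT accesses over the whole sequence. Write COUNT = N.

COUNT = 4

step 0: bank0 None->0 [EMPTY]
step 1: bank0 0->0 [HIT]
step 2: bank5 None->8 [EMPTY]
step 3: bank3 None->7 [EMPTY]
step 4: bank2 None->0 [EMPTY]
step 5: bank2 0->0 [HIT]
step 6: bank3 7->7 [HIT]
step 7: bank2 0->0 [HIT]
step 8: bank5 8->1 [CONFLICT]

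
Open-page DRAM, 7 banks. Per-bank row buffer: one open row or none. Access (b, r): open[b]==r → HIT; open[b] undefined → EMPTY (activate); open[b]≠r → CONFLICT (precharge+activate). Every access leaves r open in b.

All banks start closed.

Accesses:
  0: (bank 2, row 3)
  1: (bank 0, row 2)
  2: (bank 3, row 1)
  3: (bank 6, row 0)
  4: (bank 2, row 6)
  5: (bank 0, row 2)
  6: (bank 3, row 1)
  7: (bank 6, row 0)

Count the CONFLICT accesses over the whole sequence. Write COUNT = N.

COUNT = 1

0: bank 2 row 3 — prev None → EMPTY
1: bank 0 row 2 — prev None → EMPTY
2: bank 3 row 1 — prev None → EMPTY
3: bank 6 row 0 — prev None → EMPTY
4: bank 2 row 6 — prev 3 → CONFLICT
5: bank 0 row 2 — prev 2 → HIT
6: bank 3 row 1 — prev 1 → HIT
7: bank 6 row 0 — prev 0 → HIT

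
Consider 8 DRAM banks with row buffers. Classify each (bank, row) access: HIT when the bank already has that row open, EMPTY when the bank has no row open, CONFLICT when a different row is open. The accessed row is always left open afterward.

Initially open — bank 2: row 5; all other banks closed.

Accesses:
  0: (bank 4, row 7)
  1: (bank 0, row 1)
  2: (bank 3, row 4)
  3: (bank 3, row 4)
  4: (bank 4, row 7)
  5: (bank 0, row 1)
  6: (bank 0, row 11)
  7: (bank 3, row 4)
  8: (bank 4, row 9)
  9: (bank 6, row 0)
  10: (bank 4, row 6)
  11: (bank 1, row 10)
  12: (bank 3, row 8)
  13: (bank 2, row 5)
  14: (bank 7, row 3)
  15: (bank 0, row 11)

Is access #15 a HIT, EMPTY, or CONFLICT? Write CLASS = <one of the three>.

CLASS = HIT

0: bank 4 row 7 — prev None → EMPTY
1: bank 0 row 1 — prev None → EMPTY
2: bank 3 row 4 — prev None → EMPTY
3: bank 3 row 4 — prev 4 → HIT
4: bank 4 row 7 — prev 7 → HIT
5: bank 0 row 1 — prev 1 → HIT
6: bank 0 row 11 — prev 1 → CONFLICT
7: bank 3 row 4 — prev 4 → HIT
8: bank 4 row 9 — prev 7 → CONFLICT
9: bank 6 row 0 — prev None → EMPTY
10: bank 4 row 6 — prev 9 → CONFLICT
11: bank 1 row 10 — prev None → EMPTY
12: bank 3 row 8 — prev 4 → CONFLICT
13: bank 2 row 5 — prev 5 → HIT
14: bank 7 row 3 — prev None → EMPTY
15: bank 0 row 11 — prev 11 → HIT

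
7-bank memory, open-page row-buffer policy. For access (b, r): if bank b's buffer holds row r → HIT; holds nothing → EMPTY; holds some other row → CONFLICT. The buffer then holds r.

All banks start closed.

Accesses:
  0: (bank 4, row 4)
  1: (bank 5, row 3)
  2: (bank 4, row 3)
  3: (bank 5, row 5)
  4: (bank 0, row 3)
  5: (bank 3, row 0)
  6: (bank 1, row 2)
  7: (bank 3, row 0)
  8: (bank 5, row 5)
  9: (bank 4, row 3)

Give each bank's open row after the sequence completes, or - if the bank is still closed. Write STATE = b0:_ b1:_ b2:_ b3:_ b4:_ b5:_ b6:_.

STATE = b0:3 b1:2 b2:- b3:0 b4:3 b5:5 b6:-

  [0] b4 r4: no row ⇒ E
  [1] b5 r3: no row ⇒ E
  [2] b4 r3: had r4 ⇒ C
  [3] b5 r5: had r3 ⇒ C
  [4] b0 r3: no row ⇒ E
  [5] b3 r0: no row ⇒ E
  [6] b1 r2: no row ⇒ E
  [7] b3 r0: had r0 ⇒ H
  [8] b5 r5: had r5 ⇒ H
  [9] b4 r3: had r3 ⇒ H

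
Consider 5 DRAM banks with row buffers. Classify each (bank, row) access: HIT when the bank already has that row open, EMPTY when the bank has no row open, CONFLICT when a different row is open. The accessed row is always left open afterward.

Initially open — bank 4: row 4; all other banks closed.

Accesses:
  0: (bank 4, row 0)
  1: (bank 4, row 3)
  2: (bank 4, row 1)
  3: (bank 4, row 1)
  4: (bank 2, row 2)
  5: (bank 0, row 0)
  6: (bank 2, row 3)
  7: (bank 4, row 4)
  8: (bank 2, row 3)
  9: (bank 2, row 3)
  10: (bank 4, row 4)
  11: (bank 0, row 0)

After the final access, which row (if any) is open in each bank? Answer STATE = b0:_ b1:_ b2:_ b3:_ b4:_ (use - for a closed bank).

  [0] b4 r0: had r4 ⇒ C
  [1] b4 r3: had r0 ⇒ C
  [2] b4 r1: had r3 ⇒ C
  [3] b4 r1: had r1 ⇒ H
  [4] b2 r2: no row ⇒ E
  [5] b0 r0: no row ⇒ E
  [6] b2 r3: had r2 ⇒ C
  [7] b4 r4: had r1 ⇒ C
  [8] b2 r3: had r3 ⇒ H
  [9] b2 r3: had r3 ⇒ H
  [10] b4 r4: had r4 ⇒ H
  [11] b0 r0: had r0 ⇒ H

STATE = b0:0 b1:- b2:3 b3:- b4:4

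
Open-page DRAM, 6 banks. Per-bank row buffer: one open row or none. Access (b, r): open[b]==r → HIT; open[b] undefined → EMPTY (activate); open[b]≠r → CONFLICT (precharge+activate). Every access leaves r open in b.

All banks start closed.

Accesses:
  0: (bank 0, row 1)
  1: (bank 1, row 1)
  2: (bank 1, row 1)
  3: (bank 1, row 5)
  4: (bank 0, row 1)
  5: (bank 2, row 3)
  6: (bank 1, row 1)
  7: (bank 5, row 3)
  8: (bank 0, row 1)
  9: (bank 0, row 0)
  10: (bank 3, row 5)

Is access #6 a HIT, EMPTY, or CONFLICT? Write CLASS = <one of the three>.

#0 (0,1) E
#1 (1,1) E
#2 (1,1) H  (was 1)
#3 (1,5) C  (was 1)
#4 (0,1) H  (was 1)
#5 (2,3) E
#6 (1,1) C  (was 5)
#7 (5,3) E
#8 (0,1) H  (was 1)
#9 (0,0) C  (was 1)
#10 (3,5) E

CLASS = CONFLICT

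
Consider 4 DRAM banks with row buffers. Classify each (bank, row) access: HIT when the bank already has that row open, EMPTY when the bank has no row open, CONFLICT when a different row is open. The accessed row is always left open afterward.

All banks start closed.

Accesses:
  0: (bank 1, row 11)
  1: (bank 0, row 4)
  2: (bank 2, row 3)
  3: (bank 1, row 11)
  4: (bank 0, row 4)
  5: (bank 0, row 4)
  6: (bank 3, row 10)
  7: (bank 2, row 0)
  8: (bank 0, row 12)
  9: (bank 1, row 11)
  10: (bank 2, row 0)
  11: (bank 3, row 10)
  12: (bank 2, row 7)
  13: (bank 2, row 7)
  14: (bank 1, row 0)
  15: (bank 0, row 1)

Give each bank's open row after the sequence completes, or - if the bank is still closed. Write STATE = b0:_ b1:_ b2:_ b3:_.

step 0: bank1 None->11 [EMPTY]
step 1: bank0 None->4 [EMPTY]
step 2: bank2 None->3 [EMPTY]
step 3: bank1 11->11 [HIT]
step 4: bank0 4->4 [HIT]
step 5: bank0 4->4 [HIT]
step 6: bank3 None->10 [EMPTY]
step 7: bank2 3->0 [CONFLICT]
step 8: bank0 4->12 [CONFLICT]
step 9: bank1 11->11 [HIT]
step 10: bank2 0->0 [HIT]
step 11: bank3 10->10 [HIT]
step 12: bank2 0->7 [CONFLICT]
step 13: bank2 7->7 [HIT]
step 14: bank1 11->0 [CONFLICT]
step 15: bank0 12->1 [CONFLICT]

STATE = b0:1 b1:0 b2:7 b3:10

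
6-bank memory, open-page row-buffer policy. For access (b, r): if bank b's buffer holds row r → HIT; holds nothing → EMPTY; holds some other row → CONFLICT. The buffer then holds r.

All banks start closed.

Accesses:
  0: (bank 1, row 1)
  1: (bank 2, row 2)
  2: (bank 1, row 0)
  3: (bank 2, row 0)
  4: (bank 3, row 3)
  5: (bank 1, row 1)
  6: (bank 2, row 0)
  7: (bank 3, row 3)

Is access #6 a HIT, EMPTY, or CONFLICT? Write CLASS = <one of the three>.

  [0] b1 r1: no row ⇒ E
  [1] b2 r2: no row ⇒ E
  [2] b1 r0: had r1 ⇒ C
  [3] b2 r0: had r2 ⇒ C
  [4] b3 r3: no row ⇒ E
  [5] b1 r1: had r0 ⇒ C
  [6] b2 r0: had r0 ⇒ H
  [7] b3 r3: had r3 ⇒ H

CLASS = HIT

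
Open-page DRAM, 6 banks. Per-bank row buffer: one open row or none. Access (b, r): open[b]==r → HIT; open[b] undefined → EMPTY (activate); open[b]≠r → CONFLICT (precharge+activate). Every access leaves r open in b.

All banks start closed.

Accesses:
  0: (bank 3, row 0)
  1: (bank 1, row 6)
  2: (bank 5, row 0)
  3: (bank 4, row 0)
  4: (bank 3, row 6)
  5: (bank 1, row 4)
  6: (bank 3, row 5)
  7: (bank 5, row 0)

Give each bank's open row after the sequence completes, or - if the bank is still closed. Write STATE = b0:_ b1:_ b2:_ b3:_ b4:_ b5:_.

#0 (3,0) E
#1 (1,6) E
#2 (5,0) E
#3 (4,0) E
#4 (3,6) C  (was 0)
#5 (1,4) C  (was 6)
#6 (3,5) C  (was 6)
#7 (5,0) H  (was 0)

STATE = b0:- b1:4 b2:- b3:5 b4:0 b5:0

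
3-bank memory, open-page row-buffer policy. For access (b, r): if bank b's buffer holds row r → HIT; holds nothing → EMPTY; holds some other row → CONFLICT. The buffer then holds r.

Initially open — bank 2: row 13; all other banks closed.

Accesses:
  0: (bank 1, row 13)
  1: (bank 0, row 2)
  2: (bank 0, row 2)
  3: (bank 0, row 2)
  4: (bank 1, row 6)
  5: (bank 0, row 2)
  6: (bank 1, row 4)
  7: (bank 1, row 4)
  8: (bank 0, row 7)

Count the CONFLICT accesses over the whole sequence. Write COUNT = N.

#0 (1,13) E
#1 (0,2) E
#2 (0,2) H  (was 2)
#3 (0,2) H  (was 2)
#4 (1,6) C  (was 13)
#5 (0,2) H  (was 2)
#6 (1,4) C  (was 6)
#7 (1,4) H  (was 4)
#8 (0,7) C  (was 2)

COUNT = 3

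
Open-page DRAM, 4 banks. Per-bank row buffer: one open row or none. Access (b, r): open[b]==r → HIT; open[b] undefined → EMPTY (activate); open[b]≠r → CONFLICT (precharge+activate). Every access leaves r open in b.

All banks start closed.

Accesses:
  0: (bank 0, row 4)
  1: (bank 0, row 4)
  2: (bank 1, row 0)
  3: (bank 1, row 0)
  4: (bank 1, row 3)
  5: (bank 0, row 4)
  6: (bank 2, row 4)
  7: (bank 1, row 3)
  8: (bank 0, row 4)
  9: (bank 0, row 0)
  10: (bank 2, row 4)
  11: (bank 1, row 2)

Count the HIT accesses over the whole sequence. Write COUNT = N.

#0 (0,4) E
#1 (0,4) H  (was 4)
#2 (1,0) E
#3 (1,0) H  (was 0)
#4 (1,3) C  (was 0)
#5 (0,4) H  (was 4)
#6 (2,4) E
#7 (1,3) H  (was 3)
#8 (0,4) H  (was 4)
#9 (0,0) C  (was 4)
#10 (2,4) H  (was 4)
#11 (1,2) C  (was 3)

COUNT = 6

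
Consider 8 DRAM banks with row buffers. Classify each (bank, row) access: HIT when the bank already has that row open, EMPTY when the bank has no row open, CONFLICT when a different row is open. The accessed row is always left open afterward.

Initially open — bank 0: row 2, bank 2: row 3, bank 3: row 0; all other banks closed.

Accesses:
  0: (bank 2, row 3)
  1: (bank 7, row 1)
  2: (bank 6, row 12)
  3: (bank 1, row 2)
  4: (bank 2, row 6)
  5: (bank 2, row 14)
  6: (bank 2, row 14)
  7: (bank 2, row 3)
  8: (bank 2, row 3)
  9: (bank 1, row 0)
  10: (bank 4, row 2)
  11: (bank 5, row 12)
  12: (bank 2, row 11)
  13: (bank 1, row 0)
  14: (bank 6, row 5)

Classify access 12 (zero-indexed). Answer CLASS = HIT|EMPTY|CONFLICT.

CLASS = CONFLICT

#0 (2,3) H  (was 3)
#1 (7,1) E
#2 (6,12) E
#3 (1,2) E
#4 (2,6) C  (was 3)
#5 (2,14) C  (was 6)
#6 (2,14) H  (was 14)
#7 (2,3) C  (was 14)
#8 (2,3) H  (was 3)
#9 (1,0) C  (was 2)
#10 (4,2) E
#11 (5,12) E
#12 (2,11) C  (was 3)
#13 (1,0) H  (was 0)
#14 (6,5) C  (was 12)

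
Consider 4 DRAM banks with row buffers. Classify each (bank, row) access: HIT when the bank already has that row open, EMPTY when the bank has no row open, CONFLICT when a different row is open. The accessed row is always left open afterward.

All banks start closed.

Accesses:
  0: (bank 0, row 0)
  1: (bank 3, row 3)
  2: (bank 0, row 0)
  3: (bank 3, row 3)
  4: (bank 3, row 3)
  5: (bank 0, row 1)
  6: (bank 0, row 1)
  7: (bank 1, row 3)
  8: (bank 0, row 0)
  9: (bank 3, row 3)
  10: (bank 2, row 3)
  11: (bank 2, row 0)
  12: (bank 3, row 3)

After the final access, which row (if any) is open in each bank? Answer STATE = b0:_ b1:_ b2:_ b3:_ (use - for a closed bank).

0: bank 0 row 0 — prev None → EMPTY
1: bank 3 row 3 — prev None → EMPTY
2: bank 0 row 0 — prev 0 → HIT
3: bank 3 row 3 — prev 3 → HIT
4: bank 3 row 3 — prev 3 → HIT
5: bank 0 row 1 — prev 0 → CONFLICT
6: bank 0 row 1 — prev 1 → HIT
7: bank 1 row 3 — prev None → EMPTY
8: bank 0 row 0 — prev 1 → CONFLICT
9: bank 3 row 3 — prev 3 → HIT
10: bank 2 row 3 — prev None → EMPTY
11: bank 2 row 0 — prev 3 → CONFLICT
12: bank 3 row 3 — prev 3 → HIT

STATE = b0:0 b1:3 b2:0 b3:3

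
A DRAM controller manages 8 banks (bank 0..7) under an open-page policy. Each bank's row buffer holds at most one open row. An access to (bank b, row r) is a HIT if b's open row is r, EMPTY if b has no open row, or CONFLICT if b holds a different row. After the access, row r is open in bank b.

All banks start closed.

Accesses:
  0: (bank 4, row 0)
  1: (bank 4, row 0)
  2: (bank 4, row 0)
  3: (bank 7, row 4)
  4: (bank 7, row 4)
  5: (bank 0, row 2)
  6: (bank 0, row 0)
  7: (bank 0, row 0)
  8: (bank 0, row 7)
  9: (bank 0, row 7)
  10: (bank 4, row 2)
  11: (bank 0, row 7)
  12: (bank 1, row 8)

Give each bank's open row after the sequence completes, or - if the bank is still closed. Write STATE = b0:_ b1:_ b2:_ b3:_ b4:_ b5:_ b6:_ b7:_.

#0 (4,0) E
#1 (4,0) H  (was 0)
#2 (4,0) H  (was 0)
#3 (7,4) E
#4 (7,4) H  (was 4)
#5 (0,2) E
#6 (0,0) C  (was 2)
#7 (0,0) H  (was 0)
#8 (0,7) C  (was 0)
#9 (0,7) H  (was 7)
#10 (4,2) C  (was 0)
#11 (0,7) H  (was 7)
#12 (1,8) E

STATE = b0:7 b1:8 b2:- b3:- b4:2 b5:- b6:- b7:4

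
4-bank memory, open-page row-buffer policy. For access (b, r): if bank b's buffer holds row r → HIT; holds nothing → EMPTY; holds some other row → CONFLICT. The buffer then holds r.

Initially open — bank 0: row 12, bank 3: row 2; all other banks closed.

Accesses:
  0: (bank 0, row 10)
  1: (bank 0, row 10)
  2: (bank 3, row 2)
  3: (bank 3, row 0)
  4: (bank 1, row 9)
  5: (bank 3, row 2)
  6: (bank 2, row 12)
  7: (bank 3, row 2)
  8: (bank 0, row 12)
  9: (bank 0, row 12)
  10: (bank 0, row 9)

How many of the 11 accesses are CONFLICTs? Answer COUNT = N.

COUNT = 5

#0 (0,10) C  (was 12)
#1 (0,10) H  (was 10)
#2 (3,2) H  (was 2)
#3 (3,0) C  (was 2)
#4 (1,9) E
#5 (3,2) C  (was 0)
#6 (2,12) E
#7 (3,2) H  (was 2)
#8 (0,12) C  (was 10)
#9 (0,12) H  (was 12)
#10 (0,9) C  (was 12)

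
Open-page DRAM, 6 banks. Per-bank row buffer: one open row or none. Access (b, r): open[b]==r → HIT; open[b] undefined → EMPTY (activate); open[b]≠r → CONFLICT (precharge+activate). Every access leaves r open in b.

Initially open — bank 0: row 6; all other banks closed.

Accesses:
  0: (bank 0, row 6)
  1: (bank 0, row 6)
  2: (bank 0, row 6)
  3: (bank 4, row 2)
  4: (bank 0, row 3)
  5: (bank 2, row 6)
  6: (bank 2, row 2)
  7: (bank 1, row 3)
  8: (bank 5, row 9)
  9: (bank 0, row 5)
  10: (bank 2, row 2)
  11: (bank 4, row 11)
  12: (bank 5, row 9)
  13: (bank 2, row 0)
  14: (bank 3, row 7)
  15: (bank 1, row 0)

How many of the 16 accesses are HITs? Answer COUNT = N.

0: bank 0 row 6 — prev 6 → HIT
1: bank 0 row 6 — prev 6 → HIT
2: bank 0 row 6 — prev 6 → HIT
3: bank 4 row 2 — prev None → EMPTY
4: bank 0 row 3 — prev 6 → CONFLICT
5: bank 2 row 6 — prev None → EMPTY
6: bank 2 row 2 — prev 6 → CONFLICT
7: bank 1 row 3 — prev None → EMPTY
8: bank 5 row 9 — prev None → EMPTY
9: bank 0 row 5 — prev 3 → CONFLICT
10: bank 2 row 2 — prev 2 → HIT
11: bank 4 row 11 — prev 2 → CONFLICT
12: bank 5 row 9 — prev 9 → HIT
13: bank 2 row 0 — prev 2 → CONFLICT
14: bank 3 row 7 — prev None → EMPTY
15: bank 1 row 0 — prev 3 → CONFLICT

COUNT = 5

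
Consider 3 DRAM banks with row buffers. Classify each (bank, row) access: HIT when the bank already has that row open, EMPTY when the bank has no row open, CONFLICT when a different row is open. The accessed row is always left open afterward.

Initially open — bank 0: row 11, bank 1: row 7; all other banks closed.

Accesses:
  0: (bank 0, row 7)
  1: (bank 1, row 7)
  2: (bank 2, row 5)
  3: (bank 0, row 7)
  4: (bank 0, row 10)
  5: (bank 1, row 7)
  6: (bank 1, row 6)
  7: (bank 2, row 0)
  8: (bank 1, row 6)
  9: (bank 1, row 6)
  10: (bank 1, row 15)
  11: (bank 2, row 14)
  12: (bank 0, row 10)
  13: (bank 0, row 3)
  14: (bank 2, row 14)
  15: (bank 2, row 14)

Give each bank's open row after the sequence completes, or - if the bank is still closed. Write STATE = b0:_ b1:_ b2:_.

STATE = b0:3 b1:15 b2:14

0: bank 0 row 7 — prev 11 → CONFLICT
1: bank 1 row 7 — prev 7 → HIT
2: bank 2 row 5 — prev None → EMPTY
3: bank 0 row 7 — prev 7 → HIT
4: bank 0 row 10 — prev 7 → CONFLICT
5: bank 1 row 7 — prev 7 → HIT
6: bank 1 row 6 — prev 7 → CONFLICT
7: bank 2 row 0 — prev 5 → CONFLICT
8: bank 1 row 6 — prev 6 → HIT
9: bank 1 row 6 — prev 6 → HIT
10: bank 1 row 15 — prev 6 → CONFLICT
11: bank 2 row 14 — prev 0 → CONFLICT
12: bank 0 row 10 — prev 10 → HIT
13: bank 0 row 3 — prev 10 → CONFLICT
14: bank 2 row 14 — prev 14 → HIT
15: bank 2 row 14 — prev 14 → HIT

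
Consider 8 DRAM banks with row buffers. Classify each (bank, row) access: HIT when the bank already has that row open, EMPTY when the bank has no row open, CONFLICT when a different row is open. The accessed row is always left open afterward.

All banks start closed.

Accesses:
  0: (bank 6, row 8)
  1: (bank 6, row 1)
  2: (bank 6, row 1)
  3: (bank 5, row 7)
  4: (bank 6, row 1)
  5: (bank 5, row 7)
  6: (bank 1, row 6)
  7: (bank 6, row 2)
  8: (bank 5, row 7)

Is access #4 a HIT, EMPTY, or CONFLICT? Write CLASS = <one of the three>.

CLASS = HIT

  [0] b6 r8: no row ⇒ E
  [1] b6 r1: had r8 ⇒ C
  [2] b6 r1: had r1 ⇒ H
  [3] b5 r7: no row ⇒ E
  [4] b6 r1: had r1 ⇒ H
  [5] b5 r7: had r7 ⇒ H
  [6] b1 r6: no row ⇒ E
  [7] b6 r2: had r1 ⇒ C
  [8] b5 r7: had r7 ⇒ H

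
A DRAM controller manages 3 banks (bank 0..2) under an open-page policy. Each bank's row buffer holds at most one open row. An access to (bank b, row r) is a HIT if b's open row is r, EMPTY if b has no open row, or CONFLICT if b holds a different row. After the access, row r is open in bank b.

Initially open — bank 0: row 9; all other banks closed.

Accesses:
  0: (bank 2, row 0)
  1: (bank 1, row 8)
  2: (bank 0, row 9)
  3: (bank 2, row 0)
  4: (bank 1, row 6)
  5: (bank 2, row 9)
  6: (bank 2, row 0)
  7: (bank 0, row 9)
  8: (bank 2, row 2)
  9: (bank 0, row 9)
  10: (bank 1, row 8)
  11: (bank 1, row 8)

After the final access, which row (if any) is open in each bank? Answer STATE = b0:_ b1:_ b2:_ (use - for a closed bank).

STATE = b0:9 b1:8 b2:2

step 0: bank2 None->0 [EMPTY]
step 1: bank1 None->8 [EMPTY]
step 2: bank0 9->9 [HIT]
step 3: bank2 0->0 [HIT]
step 4: bank1 8->6 [CONFLICT]
step 5: bank2 0->9 [CONFLICT]
step 6: bank2 9->0 [CONFLICT]
step 7: bank0 9->9 [HIT]
step 8: bank2 0->2 [CONFLICT]
step 9: bank0 9->9 [HIT]
step 10: bank1 6->8 [CONFLICT]
step 11: bank1 8->8 [HIT]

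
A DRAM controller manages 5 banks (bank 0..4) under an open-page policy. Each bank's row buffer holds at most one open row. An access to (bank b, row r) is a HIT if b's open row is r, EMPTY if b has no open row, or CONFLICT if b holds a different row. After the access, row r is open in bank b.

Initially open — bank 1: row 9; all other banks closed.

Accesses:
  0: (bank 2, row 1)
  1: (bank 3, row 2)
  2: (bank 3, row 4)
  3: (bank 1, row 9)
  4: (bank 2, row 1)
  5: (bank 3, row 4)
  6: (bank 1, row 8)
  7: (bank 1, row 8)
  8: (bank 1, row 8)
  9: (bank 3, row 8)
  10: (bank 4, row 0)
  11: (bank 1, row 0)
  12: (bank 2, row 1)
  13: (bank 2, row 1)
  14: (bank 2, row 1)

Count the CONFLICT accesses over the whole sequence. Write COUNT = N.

0: bank 2 row 1 — prev None → EMPTY
1: bank 3 row 2 — prev None → EMPTY
2: bank 3 row 4 — prev 2 → CONFLICT
3: bank 1 row 9 — prev 9 → HIT
4: bank 2 row 1 — prev 1 → HIT
5: bank 3 row 4 — prev 4 → HIT
6: bank 1 row 8 — prev 9 → CONFLICT
7: bank 1 row 8 — prev 8 → HIT
8: bank 1 row 8 — prev 8 → HIT
9: bank 3 row 8 — prev 4 → CONFLICT
10: bank 4 row 0 — prev None → EMPTY
11: bank 1 row 0 — prev 8 → CONFLICT
12: bank 2 row 1 — prev 1 → HIT
13: bank 2 row 1 — prev 1 → HIT
14: bank 2 row 1 — prev 1 → HIT

COUNT = 4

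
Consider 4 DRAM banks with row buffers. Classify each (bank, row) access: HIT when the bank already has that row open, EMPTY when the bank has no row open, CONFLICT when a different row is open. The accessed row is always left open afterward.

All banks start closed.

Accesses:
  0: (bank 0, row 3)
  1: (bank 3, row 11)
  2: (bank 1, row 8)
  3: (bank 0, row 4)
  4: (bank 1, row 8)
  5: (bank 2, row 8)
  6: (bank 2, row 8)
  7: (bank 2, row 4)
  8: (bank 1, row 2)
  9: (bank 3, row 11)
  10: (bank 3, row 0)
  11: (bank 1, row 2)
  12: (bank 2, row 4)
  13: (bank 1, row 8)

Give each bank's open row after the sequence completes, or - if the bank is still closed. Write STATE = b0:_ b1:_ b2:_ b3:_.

STATE = b0:4 b1:8 b2:4 b3:0

step 0: bank0 None->3 [EMPTY]
step 1: bank3 None->11 [EMPTY]
step 2: bank1 None->8 [EMPTY]
step 3: bank0 3->4 [CONFLICT]
step 4: bank1 8->8 [HIT]
step 5: bank2 None->8 [EMPTY]
step 6: bank2 8->8 [HIT]
step 7: bank2 8->4 [CONFLICT]
step 8: bank1 8->2 [CONFLICT]
step 9: bank3 11->11 [HIT]
step 10: bank3 11->0 [CONFLICT]
step 11: bank1 2->2 [HIT]
step 12: bank2 4->4 [HIT]
step 13: bank1 2->8 [CONFLICT]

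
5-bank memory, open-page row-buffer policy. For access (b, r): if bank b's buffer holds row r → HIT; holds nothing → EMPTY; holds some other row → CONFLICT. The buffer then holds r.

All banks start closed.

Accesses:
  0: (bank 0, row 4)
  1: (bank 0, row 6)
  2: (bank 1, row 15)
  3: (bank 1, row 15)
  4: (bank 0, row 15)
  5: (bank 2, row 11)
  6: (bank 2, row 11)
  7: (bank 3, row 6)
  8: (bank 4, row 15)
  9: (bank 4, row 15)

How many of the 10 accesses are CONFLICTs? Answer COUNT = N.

COUNT = 2

0: bank 0 row 4 — prev None → EMPTY
1: bank 0 row 6 — prev 4 → CONFLICT
2: bank 1 row 15 — prev None → EMPTY
3: bank 1 row 15 — prev 15 → HIT
4: bank 0 row 15 — prev 6 → CONFLICT
5: bank 2 row 11 — prev None → EMPTY
6: bank 2 row 11 — prev 11 → HIT
7: bank 3 row 6 — prev None → EMPTY
8: bank 4 row 15 — prev None → EMPTY
9: bank 4 row 15 — prev 15 → HIT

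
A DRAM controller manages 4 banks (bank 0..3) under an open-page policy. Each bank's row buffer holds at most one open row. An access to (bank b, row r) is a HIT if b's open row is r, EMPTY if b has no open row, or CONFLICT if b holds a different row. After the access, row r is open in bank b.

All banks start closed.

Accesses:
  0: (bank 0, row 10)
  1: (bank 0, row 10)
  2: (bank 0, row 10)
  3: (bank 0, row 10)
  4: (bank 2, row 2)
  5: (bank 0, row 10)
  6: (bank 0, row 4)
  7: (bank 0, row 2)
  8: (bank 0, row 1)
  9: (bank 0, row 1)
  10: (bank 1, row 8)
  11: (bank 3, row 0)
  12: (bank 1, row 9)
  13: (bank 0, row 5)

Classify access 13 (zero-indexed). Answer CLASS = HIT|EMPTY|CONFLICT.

step 0: bank0 None->10 [EMPTY]
step 1: bank0 10->10 [HIT]
step 2: bank0 10->10 [HIT]
step 3: bank0 10->10 [HIT]
step 4: bank2 None->2 [EMPTY]
step 5: bank0 10->10 [HIT]
step 6: bank0 10->4 [CONFLICT]
step 7: bank0 4->2 [CONFLICT]
step 8: bank0 2->1 [CONFLICT]
step 9: bank0 1->1 [HIT]
step 10: bank1 None->8 [EMPTY]
step 11: bank3 None->0 [EMPTY]
step 12: bank1 8->9 [CONFLICT]
step 13: bank0 1->5 [CONFLICT]

CLASS = CONFLICT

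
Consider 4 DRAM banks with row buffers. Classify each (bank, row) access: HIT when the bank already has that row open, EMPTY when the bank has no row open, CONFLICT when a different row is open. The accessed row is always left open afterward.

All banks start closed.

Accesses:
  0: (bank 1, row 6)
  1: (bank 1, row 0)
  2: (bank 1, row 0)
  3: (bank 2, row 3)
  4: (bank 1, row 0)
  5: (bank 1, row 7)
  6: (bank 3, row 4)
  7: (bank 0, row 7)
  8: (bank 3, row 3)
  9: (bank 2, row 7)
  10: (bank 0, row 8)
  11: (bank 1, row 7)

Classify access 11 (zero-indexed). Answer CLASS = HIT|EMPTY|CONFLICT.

step 0: bank1 None->6 [EMPTY]
step 1: bank1 6->0 [CONFLICT]
step 2: bank1 0->0 [HIT]
step 3: bank2 None->3 [EMPTY]
step 4: bank1 0->0 [HIT]
step 5: bank1 0->7 [CONFLICT]
step 6: bank3 None->4 [EMPTY]
step 7: bank0 None->7 [EMPTY]
step 8: bank3 4->3 [CONFLICT]
step 9: bank2 3->7 [CONFLICT]
step 10: bank0 7->8 [CONFLICT]
step 11: bank1 7->7 [HIT]

CLASS = HIT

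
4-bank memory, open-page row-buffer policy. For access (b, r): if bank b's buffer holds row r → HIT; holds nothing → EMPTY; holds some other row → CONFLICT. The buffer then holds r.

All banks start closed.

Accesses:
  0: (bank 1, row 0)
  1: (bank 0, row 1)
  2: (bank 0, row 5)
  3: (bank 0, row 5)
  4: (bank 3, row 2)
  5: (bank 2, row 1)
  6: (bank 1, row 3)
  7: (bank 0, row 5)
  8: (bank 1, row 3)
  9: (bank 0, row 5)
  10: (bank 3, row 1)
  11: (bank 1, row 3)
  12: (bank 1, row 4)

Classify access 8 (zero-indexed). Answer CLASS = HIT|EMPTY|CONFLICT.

step 0: bank1 None->0 [EMPTY]
step 1: bank0 None->1 [EMPTY]
step 2: bank0 1->5 [CONFLICT]
step 3: bank0 5->5 [HIT]
step 4: bank3 None->2 [EMPTY]
step 5: bank2 None->1 [EMPTY]
step 6: bank1 0->3 [CONFLICT]
step 7: bank0 5->5 [HIT]
step 8: bank1 3->3 [HIT]
step 9: bank0 5->5 [HIT]
step 10: bank3 2->1 [CONFLICT]
step 11: bank1 3->3 [HIT]
step 12: bank1 3->4 [CONFLICT]

CLASS = HIT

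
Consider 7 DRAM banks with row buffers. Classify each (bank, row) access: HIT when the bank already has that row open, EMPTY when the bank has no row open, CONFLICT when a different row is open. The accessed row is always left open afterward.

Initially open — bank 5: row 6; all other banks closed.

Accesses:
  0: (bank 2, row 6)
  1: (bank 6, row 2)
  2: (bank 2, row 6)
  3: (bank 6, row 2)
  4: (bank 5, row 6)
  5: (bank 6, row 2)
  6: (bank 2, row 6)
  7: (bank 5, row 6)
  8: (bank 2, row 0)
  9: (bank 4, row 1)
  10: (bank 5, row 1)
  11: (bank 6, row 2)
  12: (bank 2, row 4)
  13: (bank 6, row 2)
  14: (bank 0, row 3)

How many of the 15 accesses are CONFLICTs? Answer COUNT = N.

COUNT = 3

  [0] b2 r6: no row ⇒ E
  [1] b6 r2: no row ⇒ E
  [2] b2 r6: had r6 ⇒ H
  [3] b6 r2: had r2 ⇒ H
  [4] b5 r6: had r6 ⇒ H
  [5] b6 r2: had r2 ⇒ H
  [6] b2 r6: had r6 ⇒ H
  [7] b5 r6: had r6 ⇒ H
  [8] b2 r0: had r6 ⇒ C
  [9] b4 r1: no row ⇒ E
  [10] b5 r1: had r6 ⇒ C
  [11] b6 r2: had r2 ⇒ H
  [12] b2 r4: had r0 ⇒ C
  [13] b6 r2: had r2 ⇒ H
  [14] b0 r3: no row ⇒ E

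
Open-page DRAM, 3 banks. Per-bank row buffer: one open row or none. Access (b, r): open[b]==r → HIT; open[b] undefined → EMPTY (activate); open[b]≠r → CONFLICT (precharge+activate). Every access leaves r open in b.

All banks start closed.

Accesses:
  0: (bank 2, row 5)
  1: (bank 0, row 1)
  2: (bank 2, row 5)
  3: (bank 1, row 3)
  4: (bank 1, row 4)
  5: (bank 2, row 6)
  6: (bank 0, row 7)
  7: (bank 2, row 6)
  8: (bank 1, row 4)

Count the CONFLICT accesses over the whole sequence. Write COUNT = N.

  [0] b2 r5: no row ⇒ E
  [1] b0 r1: no row ⇒ E
  [2] b2 r5: had r5 ⇒ H
  [3] b1 r3: no row ⇒ E
  [4] b1 r4: had r3 ⇒ C
  [5] b2 r6: had r5 ⇒ C
  [6] b0 r7: had r1 ⇒ C
  [7] b2 r6: had r6 ⇒ H
  [8] b1 r4: had r4 ⇒ H

COUNT = 3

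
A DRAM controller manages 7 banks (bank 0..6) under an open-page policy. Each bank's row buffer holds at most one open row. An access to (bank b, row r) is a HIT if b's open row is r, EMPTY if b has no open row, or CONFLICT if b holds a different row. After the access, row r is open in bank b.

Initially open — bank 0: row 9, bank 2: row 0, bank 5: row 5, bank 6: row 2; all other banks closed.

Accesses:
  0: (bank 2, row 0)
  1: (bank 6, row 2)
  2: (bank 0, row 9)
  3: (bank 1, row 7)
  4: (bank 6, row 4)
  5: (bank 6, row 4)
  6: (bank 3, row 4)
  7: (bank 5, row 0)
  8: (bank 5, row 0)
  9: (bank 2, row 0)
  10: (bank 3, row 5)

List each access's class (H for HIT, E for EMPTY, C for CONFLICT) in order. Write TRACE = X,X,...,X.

0: bank 2 row 0 — prev 0 → HIT
1: bank 6 row 2 — prev 2 → HIT
2: bank 0 row 9 — prev 9 → HIT
3: bank 1 row 7 — prev None → EMPTY
4: bank 6 row 4 — prev 2 → CONFLICT
5: bank 6 row 4 — prev 4 → HIT
6: bank 3 row 4 — prev None → EMPTY
7: bank 5 row 0 — prev 5 → CONFLICT
8: bank 5 row 0 — prev 0 → HIT
9: bank 2 row 0 — prev 0 → HIT
10: bank 3 row 5 — prev 4 → CONFLICT

TRACE = H,H,H,E,C,H,E,C,H,H,C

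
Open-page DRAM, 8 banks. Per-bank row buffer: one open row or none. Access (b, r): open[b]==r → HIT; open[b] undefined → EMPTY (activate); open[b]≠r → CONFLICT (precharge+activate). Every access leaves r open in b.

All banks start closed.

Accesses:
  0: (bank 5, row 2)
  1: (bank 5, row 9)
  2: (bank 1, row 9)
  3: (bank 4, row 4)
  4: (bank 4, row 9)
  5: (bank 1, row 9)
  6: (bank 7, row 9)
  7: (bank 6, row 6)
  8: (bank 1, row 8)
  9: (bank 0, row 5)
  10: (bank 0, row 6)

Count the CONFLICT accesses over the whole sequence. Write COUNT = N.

  [0] b5 r2: no row ⇒ E
  [1] b5 r9: had r2 ⇒ C
  [2] b1 r9: no row ⇒ E
  [3] b4 r4: no row ⇒ E
  [4] b4 r9: had r4 ⇒ C
  [5] b1 r9: had r9 ⇒ H
  [6] b7 r9: no row ⇒ E
  [7] b6 r6: no row ⇒ E
  [8] b1 r8: had r9 ⇒ C
  [9] b0 r5: no row ⇒ E
  [10] b0 r6: had r5 ⇒ C

COUNT = 4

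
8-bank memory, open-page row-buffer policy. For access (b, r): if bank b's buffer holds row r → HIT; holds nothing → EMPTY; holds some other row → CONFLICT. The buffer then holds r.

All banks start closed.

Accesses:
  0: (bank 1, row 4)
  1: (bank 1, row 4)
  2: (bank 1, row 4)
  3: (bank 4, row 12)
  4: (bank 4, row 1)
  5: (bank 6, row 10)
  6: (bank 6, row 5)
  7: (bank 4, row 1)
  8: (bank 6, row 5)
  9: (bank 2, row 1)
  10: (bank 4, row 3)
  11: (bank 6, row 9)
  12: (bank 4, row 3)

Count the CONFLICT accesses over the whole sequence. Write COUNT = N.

#0 (1,4) E
#1 (1,4) H  (was 4)
#2 (1,4) H  (was 4)
#3 (4,12) E
#4 (4,1) C  (was 12)
#5 (6,10) E
#6 (6,5) C  (was 10)
#7 (4,1) H  (was 1)
#8 (6,5) H  (was 5)
#9 (2,1) E
#10 (4,3) C  (was 1)
#11 (6,9) C  (was 5)
#12 (4,3) H  (was 3)

COUNT = 4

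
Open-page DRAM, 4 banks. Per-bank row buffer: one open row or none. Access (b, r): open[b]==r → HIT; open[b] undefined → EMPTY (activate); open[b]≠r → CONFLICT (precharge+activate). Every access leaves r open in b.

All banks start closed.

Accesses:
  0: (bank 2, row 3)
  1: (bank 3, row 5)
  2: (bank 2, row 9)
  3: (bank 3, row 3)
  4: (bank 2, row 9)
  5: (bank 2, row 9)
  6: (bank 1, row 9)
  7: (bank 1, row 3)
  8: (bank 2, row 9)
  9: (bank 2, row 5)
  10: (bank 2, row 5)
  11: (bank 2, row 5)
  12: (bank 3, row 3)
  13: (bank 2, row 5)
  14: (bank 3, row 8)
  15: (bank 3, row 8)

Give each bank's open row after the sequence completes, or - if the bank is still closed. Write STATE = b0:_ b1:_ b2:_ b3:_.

STATE = b0:- b1:3 b2:5 b3:8

0: bank 2 row 3 — prev None → EMPTY
1: bank 3 row 5 — prev None → EMPTY
2: bank 2 row 9 — prev 3 → CONFLICT
3: bank 3 row 3 — prev 5 → CONFLICT
4: bank 2 row 9 — prev 9 → HIT
5: bank 2 row 9 — prev 9 → HIT
6: bank 1 row 9 — prev None → EMPTY
7: bank 1 row 3 — prev 9 → CONFLICT
8: bank 2 row 9 — prev 9 → HIT
9: bank 2 row 5 — prev 9 → CONFLICT
10: bank 2 row 5 — prev 5 → HIT
11: bank 2 row 5 — prev 5 → HIT
12: bank 3 row 3 — prev 3 → HIT
13: bank 2 row 5 — prev 5 → HIT
14: bank 3 row 8 — prev 3 → CONFLICT
15: bank 3 row 8 — prev 8 → HIT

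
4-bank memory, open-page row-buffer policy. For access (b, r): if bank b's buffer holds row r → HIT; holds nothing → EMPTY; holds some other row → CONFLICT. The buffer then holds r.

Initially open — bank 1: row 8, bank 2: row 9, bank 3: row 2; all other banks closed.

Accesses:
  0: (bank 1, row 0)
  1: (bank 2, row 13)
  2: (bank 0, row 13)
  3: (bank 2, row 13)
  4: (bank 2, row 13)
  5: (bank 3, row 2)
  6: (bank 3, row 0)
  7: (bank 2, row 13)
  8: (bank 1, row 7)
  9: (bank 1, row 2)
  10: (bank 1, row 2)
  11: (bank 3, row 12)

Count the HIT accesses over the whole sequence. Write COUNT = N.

#0 (1,0) C  (was 8)
#1 (2,13) C  (was 9)
#2 (0,13) E
#3 (2,13) H  (was 13)
#4 (2,13) H  (was 13)
#5 (3,2) H  (was 2)
#6 (3,0) C  (was 2)
#7 (2,13) H  (was 13)
#8 (1,7) C  (was 0)
#9 (1,2) C  (was 7)
#10 (1,2) H  (was 2)
#11 (3,12) C  (was 0)

COUNT = 5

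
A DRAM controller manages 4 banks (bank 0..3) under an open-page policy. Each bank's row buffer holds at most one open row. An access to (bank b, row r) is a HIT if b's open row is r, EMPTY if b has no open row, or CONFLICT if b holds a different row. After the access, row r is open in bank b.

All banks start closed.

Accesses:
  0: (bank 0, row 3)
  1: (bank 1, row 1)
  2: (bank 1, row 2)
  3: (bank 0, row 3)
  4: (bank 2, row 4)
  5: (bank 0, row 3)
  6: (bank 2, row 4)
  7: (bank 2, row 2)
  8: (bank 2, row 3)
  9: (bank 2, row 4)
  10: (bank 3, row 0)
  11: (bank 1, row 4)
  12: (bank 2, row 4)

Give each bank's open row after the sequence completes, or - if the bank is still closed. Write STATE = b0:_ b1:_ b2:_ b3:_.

STATE = b0:3 b1:4 b2:4 b3:0

step 0: bank0 None->3 [EMPTY]
step 1: bank1 None->1 [EMPTY]
step 2: bank1 1->2 [CONFLICT]
step 3: bank0 3->3 [HIT]
step 4: bank2 None->4 [EMPTY]
step 5: bank0 3->3 [HIT]
step 6: bank2 4->4 [HIT]
step 7: bank2 4->2 [CONFLICT]
step 8: bank2 2->3 [CONFLICT]
step 9: bank2 3->4 [CONFLICT]
step 10: bank3 None->0 [EMPTY]
step 11: bank1 2->4 [CONFLICT]
step 12: bank2 4->4 [HIT]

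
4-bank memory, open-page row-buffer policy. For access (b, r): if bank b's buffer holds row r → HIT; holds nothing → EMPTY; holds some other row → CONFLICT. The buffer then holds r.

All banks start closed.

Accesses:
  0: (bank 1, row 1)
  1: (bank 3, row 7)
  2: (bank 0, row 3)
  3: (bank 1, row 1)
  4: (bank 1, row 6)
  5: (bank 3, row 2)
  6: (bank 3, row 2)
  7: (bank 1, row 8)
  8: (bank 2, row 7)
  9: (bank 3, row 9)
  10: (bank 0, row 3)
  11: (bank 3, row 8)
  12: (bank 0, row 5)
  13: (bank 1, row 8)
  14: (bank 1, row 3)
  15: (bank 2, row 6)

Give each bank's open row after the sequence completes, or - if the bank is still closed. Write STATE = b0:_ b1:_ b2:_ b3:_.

STATE = b0:5 b1:3 b2:6 b3:8

#0 (1,1) E
#1 (3,7) E
#2 (0,3) E
#3 (1,1) H  (was 1)
#4 (1,6) C  (was 1)
#5 (3,2) C  (was 7)
#6 (3,2) H  (was 2)
#7 (1,8) C  (was 6)
#8 (2,7) E
#9 (3,9) C  (was 2)
#10 (0,3) H  (was 3)
#11 (3,8) C  (was 9)
#12 (0,5) C  (was 3)
#13 (1,8) H  (was 8)
#14 (1,3) C  (was 8)
#15 (2,6) C  (was 7)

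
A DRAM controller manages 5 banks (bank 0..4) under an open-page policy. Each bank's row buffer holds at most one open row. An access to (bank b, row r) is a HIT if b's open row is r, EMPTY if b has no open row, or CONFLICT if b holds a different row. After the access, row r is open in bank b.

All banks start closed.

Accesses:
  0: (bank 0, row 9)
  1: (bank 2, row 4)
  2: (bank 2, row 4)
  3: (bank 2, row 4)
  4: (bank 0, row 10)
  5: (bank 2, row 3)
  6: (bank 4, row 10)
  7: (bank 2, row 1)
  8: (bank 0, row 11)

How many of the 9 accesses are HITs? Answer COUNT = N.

COUNT = 2

  [0] b0 r9: no row ⇒ E
  [1] b2 r4: no row ⇒ E
  [2] b2 r4: had r4 ⇒ H
  [3] b2 r4: had r4 ⇒ H
  [4] b0 r10: had r9 ⇒ C
  [5] b2 r3: had r4 ⇒ C
  [6] b4 r10: no row ⇒ E
  [7] b2 r1: had r3 ⇒ C
  [8] b0 r11: had r10 ⇒ C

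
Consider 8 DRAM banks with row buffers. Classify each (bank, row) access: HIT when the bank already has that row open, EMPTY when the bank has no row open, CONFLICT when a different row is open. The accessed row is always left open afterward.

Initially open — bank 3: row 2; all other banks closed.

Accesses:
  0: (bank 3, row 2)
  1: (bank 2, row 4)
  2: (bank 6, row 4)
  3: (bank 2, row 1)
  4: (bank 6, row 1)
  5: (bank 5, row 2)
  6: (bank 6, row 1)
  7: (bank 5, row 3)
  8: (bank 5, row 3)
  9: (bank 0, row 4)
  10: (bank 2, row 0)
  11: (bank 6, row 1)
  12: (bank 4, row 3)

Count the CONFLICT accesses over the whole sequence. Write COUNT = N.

COUNT = 4

  [0] b3 r2: had r2 ⇒ H
  [1] b2 r4: no row ⇒ E
  [2] b6 r4: no row ⇒ E
  [3] b2 r1: had r4 ⇒ C
  [4] b6 r1: had r4 ⇒ C
  [5] b5 r2: no row ⇒ E
  [6] b6 r1: had r1 ⇒ H
  [7] b5 r3: had r2 ⇒ C
  [8] b5 r3: had r3 ⇒ H
  [9] b0 r4: no row ⇒ E
  [10] b2 r0: had r1 ⇒ C
  [11] b6 r1: had r1 ⇒ H
  [12] b4 r3: no row ⇒ E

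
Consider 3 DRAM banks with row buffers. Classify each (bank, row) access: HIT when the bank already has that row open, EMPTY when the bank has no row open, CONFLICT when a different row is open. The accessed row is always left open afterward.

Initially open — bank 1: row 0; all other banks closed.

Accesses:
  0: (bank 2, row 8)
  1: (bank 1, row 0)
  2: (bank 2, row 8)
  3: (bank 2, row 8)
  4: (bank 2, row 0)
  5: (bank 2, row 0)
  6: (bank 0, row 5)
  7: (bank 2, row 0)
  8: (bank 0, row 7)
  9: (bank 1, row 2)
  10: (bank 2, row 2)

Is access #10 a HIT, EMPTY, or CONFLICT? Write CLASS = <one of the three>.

CLASS = CONFLICT

0: bank 2 row 8 — prev None → EMPTY
1: bank 1 row 0 — prev 0 → HIT
2: bank 2 row 8 — prev 8 → HIT
3: bank 2 row 8 — prev 8 → HIT
4: bank 2 row 0 — prev 8 → CONFLICT
5: bank 2 row 0 — prev 0 → HIT
6: bank 0 row 5 — prev None → EMPTY
7: bank 2 row 0 — prev 0 → HIT
8: bank 0 row 7 — prev 5 → CONFLICT
9: bank 1 row 2 — prev 0 → CONFLICT
10: bank 2 row 2 — prev 0 → CONFLICT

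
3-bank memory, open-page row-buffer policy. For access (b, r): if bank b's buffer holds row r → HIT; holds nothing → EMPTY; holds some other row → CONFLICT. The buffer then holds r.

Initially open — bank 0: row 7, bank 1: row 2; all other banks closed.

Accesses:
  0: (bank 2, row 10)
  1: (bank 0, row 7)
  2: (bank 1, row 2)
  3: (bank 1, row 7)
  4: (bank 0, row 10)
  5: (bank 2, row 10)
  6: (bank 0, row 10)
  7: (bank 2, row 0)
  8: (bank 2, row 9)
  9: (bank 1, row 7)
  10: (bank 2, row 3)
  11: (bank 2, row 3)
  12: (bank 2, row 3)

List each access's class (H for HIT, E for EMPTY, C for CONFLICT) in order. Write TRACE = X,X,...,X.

step 0: bank2 None->10 [EMPTY]
step 1: bank0 7->7 [HIT]
step 2: bank1 2->2 [HIT]
step 3: bank1 2->7 [CONFLICT]
step 4: bank0 7->10 [CONFLICT]
step 5: bank2 10->10 [HIT]
step 6: bank0 10->10 [HIT]
step 7: bank2 10->0 [CONFLICT]
step 8: bank2 0->9 [CONFLICT]
step 9: bank1 7->7 [HIT]
step 10: bank2 9->3 [CONFLICT]
step 11: bank2 3->3 [HIT]
step 12: bank2 3->3 [HIT]

TRACE = E,H,H,C,C,H,H,C,C,H,C,H,H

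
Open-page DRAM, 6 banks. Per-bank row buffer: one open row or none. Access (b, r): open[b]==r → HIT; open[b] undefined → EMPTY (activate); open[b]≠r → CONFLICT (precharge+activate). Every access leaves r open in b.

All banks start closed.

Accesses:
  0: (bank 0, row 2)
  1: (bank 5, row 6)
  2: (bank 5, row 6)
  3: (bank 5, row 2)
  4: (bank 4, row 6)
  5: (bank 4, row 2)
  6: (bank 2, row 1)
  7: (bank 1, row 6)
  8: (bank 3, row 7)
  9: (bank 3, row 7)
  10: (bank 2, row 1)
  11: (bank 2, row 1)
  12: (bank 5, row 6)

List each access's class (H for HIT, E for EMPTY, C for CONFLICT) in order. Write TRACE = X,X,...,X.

0: bank 0 row 2 — prev None → EMPTY
1: bank 5 row 6 — prev None → EMPTY
2: bank 5 row 6 — prev 6 → HIT
3: bank 5 row 2 — prev 6 → CONFLICT
4: bank 4 row 6 — prev None → EMPTY
5: bank 4 row 2 — prev 6 → CONFLICT
6: bank 2 row 1 — prev None → EMPTY
7: bank 1 row 6 — prev None → EMPTY
8: bank 3 row 7 — prev None → EMPTY
9: bank 3 row 7 — prev 7 → HIT
10: bank 2 row 1 — prev 1 → HIT
11: bank 2 row 1 — prev 1 → HIT
12: bank 5 row 6 — prev 2 → CONFLICT

TRACE = E,E,H,C,E,C,E,E,E,H,H,H,C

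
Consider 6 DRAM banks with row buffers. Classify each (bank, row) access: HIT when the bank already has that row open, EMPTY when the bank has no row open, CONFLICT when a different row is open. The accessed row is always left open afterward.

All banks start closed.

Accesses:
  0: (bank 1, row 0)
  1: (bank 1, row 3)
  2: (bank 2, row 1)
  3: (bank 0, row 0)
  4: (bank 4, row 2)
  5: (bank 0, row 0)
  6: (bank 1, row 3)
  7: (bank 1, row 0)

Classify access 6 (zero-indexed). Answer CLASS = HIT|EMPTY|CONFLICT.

#0 (1,0) E
#1 (1,3) C  (was 0)
#2 (2,1) E
#3 (0,0) E
#4 (4,2) E
#5 (0,0) H  (was 0)
#6 (1,3) H  (was 3)
#7 (1,0) C  (was 3)

CLASS = HIT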